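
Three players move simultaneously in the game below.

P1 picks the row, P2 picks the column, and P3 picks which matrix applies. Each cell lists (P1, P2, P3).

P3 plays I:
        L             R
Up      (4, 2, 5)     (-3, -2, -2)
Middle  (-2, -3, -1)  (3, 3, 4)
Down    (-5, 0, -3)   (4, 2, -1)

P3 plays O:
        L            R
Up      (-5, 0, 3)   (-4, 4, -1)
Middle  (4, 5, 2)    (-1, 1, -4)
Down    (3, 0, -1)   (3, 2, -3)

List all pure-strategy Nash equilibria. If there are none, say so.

P1 against (L, I): payoffs 4, -2, -5 → best response Up.
P1 against (L, O): payoffs -5, 4, 3 → best response Middle.
P1 against (R, I): payoffs -3, 3, 4 → best response Down.
P1 against (R, O): payoffs -4, -1, 3 → best response Down.
P2 against (Up, I): payoffs 2, -2 → best response L.
P2 against (Up, O): payoffs 0, 4 → best response R.
P2 against (Middle, I): payoffs -3, 3 → best response R.
P2 against (Middle, O): payoffs 5, 1 → best response L.
P2 against (Down, I): payoffs 0, 2 → best response R.
P2 against (Down, O): payoffs 0, 2 → best response R.
P3 against (Up, L): payoffs 5, 3 → best response I.
P3 against (Up, R): payoffs -2, -1 → best response O.
P3 against (Middle, L): payoffs -1, 2 → best response O.
P3 against (Middle, R): payoffs 4, -4 → best response I.
P3 against (Down, L): payoffs -3, -1 → best response O.
P3 against (Down, R): payoffs -1, -3 → best response I.
Mutual best responses: (Up, L, I); (Middle, L, O); (Down, R, I).

The pure Nash equilibria are (Up, L, I), (Middle, L, O), (Down, R, I).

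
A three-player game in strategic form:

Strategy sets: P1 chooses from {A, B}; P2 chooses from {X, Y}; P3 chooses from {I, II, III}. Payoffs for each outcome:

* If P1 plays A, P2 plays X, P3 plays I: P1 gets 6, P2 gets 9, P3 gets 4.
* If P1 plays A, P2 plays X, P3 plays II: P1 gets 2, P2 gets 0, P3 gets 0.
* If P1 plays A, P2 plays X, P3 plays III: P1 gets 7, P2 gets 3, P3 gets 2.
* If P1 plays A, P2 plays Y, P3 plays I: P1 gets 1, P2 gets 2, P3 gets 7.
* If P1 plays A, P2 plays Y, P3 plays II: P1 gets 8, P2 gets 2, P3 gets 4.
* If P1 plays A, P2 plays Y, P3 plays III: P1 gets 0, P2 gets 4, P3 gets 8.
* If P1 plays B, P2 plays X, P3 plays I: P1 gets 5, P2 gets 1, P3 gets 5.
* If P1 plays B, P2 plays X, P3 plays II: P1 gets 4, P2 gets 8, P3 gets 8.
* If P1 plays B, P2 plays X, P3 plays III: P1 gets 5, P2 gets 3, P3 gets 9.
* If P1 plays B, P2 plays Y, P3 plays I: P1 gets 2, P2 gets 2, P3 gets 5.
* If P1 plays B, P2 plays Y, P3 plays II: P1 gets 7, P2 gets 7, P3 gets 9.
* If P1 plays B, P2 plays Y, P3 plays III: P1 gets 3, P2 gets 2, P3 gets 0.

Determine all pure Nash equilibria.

Pure NE: (A, X, I)

P1 against (X, I): payoffs 6, 5 → best response A.
P1 against (X, II): payoffs 2, 4 → best response B.
P1 against (X, III): payoffs 7, 5 → best response A.
P1 against (Y, I): payoffs 1, 2 → best response B.
P1 against (Y, II): payoffs 8, 7 → best response A.
P1 against (Y, III): payoffs 0, 3 → best response B.
P2 against (A, I): payoffs 9, 2 → best response X.
P2 against (A, II): payoffs 0, 2 → best response Y.
P2 against (A, III): payoffs 3, 4 → best response Y.
P2 against (B, I): payoffs 1, 2 → best response Y.
P2 against (B, II): payoffs 8, 7 → best response X.
P2 against (B, III): payoffs 3, 2 → best response X.
P3 against (A, X): payoffs 4, 0, 2 → best response I.
P3 against (A, Y): payoffs 7, 4, 8 → best response III.
P3 against (B, X): payoffs 5, 8, 9 → best response III.
P3 against (B, Y): payoffs 5, 9, 0 → best response II.
Mutual best responses: (A, X, I).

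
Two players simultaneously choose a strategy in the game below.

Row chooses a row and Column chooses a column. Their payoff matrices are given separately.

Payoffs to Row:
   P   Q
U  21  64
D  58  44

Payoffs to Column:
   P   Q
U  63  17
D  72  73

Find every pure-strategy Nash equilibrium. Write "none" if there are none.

This game has no pure Nash equilibrium.

Row against P: payoffs 21, 58 → best response D.
Row against Q: payoffs 64, 44 → best response U.
Column against U: payoffs 63, 17 → best response P.
Column against D: payoffs 72, 73 → best response Q.
No profile is a mutual best response for all players.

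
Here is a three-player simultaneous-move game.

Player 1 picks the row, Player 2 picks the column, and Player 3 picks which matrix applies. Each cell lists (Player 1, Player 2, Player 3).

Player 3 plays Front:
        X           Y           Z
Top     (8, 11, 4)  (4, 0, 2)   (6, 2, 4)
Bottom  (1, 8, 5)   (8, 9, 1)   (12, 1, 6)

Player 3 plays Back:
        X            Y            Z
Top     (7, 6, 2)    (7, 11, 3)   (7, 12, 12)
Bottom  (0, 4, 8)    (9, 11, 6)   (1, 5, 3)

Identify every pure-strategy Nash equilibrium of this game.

The pure Nash equilibria are (Top, X, Front); (Top, Z, Back); (Bottom, Y, Back).

Player 1 against (X, Front): payoffs 8, 1 → best response Top.
Player 1 against (X, Back): payoffs 7, 0 → best response Top.
Player 1 against (Y, Front): payoffs 4, 8 → best response Bottom.
Player 1 against (Y, Back): payoffs 7, 9 → best response Bottom.
Player 1 against (Z, Front): payoffs 6, 12 → best response Bottom.
Player 1 against (Z, Back): payoffs 7, 1 → best response Top.
Player 2 against (Top, Front): payoffs 11, 0, 2 → best response X.
Player 2 against (Top, Back): payoffs 6, 11, 12 → best response Z.
Player 2 against (Bottom, Front): payoffs 8, 9, 1 → best response Y.
Player 2 against (Bottom, Back): payoffs 4, 11, 5 → best response Y.
Player 3 against (Top, X): payoffs 4, 2 → best response Front.
Player 3 against (Top, Y): payoffs 2, 3 → best response Back.
Player 3 against (Top, Z): payoffs 4, 12 → best response Back.
Player 3 against (Bottom, X): payoffs 5, 8 → best response Back.
Player 3 against (Bottom, Y): payoffs 1, 6 → best response Back.
Player 3 against (Bottom, Z): payoffs 6, 3 → best response Front.
Mutual best responses: (Top, X, Front); (Top, Z, Back); (Bottom, Y, Back).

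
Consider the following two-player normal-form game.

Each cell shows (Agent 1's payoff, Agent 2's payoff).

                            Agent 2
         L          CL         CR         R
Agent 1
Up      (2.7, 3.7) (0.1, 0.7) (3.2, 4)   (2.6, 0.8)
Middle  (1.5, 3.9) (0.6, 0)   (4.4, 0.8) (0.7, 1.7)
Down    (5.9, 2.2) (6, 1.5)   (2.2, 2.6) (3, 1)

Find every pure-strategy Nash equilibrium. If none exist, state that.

none

For each strategy profile, look for a profitable unilateral deviation.
(Up, L): Agent 1 can switch to Down (2.7 → 5.9). Not NE.
(Up, CL): Agent 1 can switch to Middle (0.1 → 0.6). Not NE.
(Up, CR): Agent 1 can switch to Middle (3.2 → 4.4). Not NE.
(Up, R): Agent 1 can switch to Down (2.6 → 3). Not NE.
(Middle, L): Agent 1 can switch to Up (1.5 → 2.7). Not NE.
(Middle, CL): Agent 1 can switch to Down (0.6 → 6). Not NE.
(The remaining 6 profiles each have a profitable deviation by the same check.)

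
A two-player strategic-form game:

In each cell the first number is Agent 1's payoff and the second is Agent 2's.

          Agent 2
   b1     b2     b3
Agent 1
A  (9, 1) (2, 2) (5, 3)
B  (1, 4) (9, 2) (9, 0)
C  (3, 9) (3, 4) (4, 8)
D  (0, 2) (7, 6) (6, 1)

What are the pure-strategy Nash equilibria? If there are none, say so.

none

Agent 1 against b1: payoffs 9, 1, 3, 0 → best response A.
Agent 1 against b2: payoffs 2, 9, 3, 7 → best response B.
Agent 1 against b3: payoffs 5, 9, 4, 6 → best response B.
Agent 2 against A: payoffs 1, 2, 3 → best response b3.
Agent 2 against B: payoffs 4, 2, 0 → best response b1.
Agent 2 against C: payoffs 9, 4, 8 → best response b1.
Agent 2 against D: payoffs 2, 6, 1 → best response b2.
No profile is a mutual best response for all players.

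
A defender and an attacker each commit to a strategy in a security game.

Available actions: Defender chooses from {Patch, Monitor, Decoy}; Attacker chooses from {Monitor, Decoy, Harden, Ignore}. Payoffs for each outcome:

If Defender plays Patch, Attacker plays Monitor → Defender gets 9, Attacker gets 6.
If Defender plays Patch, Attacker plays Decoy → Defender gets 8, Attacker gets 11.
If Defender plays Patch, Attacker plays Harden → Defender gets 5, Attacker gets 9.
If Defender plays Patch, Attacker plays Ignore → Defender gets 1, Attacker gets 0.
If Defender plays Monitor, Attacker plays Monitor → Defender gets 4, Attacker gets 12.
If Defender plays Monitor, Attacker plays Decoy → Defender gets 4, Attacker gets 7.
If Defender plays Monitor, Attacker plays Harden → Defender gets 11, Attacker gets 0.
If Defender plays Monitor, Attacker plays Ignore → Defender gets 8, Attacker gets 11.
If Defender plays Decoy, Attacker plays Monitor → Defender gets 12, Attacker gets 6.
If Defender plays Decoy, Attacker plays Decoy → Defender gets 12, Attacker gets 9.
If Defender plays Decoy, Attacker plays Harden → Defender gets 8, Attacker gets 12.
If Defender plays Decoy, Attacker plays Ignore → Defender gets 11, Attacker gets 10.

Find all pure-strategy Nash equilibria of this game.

This game has no pure Nash equilibrium.

Defender against Monitor: payoffs 9, 4, 12 → best response Decoy.
Defender against Decoy: payoffs 8, 4, 12 → best response Decoy.
Defender against Harden: payoffs 5, 11, 8 → best response Monitor.
Defender against Ignore: payoffs 1, 8, 11 → best response Decoy.
Attacker against Patch: payoffs 6, 11, 9, 0 → best response Decoy.
Attacker against Monitor: payoffs 12, 7, 0, 11 → best response Monitor.
Attacker against Decoy: payoffs 6, 9, 12, 10 → best response Harden.
No profile is a mutual best response for all players.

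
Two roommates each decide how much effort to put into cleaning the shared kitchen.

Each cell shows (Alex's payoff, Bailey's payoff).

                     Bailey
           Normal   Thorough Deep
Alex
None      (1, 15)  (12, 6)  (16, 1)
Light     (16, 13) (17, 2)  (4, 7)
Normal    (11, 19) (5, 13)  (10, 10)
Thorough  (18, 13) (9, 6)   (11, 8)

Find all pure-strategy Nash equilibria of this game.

Pure NE: (Thorough, Normal)

Alex against Normal: payoffs 1, 16, 11, 18 → best response Thorough.
Alex against Thorough: payoffs 12, 17, 5, 9 → best response Light.
Alex against Deep: payoffs 16, 4, 10, 11 → best response None.
Bailey against None: payoffs 15, 6, 1 → best response Normal.
Bailey against Light: payoffs 13, 2, 7 → best response Normal.
Bailey against Normal: payoffs 19, 13, 10 → best response Normal.
Bailey against Thorough: payoffs 13, 6, 8 → best response Normal.
Mutual best responses: (Thorough, Normal).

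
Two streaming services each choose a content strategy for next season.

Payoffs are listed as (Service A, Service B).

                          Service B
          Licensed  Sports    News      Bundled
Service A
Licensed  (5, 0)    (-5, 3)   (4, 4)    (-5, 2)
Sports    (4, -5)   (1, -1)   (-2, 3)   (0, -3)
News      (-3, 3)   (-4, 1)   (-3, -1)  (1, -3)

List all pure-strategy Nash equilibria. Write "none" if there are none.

Pure NE: (Licensed, News)

For each player, find the best response to each opponent profile; mutual best responses are the pure NE.
Service A against Licensed: payoffs 5, 4, -3 → best response Licensed.
Service A against Sports: payoffs -5, 1, -4 → best response Sports.
Service A against News: payoffs 4, -2, -3 → best response Licensed.
Service A against Bundled: payoffs -5, 0, 1 → best response News.
Service B against Licensed: payoffs 0, 3, 4, 2 → best response News.
Service B against Sports: payoffs -5, -1, 3, -3 → best response News.
Service B against News: payoffs 3, 1, -1, -3 → best response Licensed.
Mutual best responses: (Licensed, News).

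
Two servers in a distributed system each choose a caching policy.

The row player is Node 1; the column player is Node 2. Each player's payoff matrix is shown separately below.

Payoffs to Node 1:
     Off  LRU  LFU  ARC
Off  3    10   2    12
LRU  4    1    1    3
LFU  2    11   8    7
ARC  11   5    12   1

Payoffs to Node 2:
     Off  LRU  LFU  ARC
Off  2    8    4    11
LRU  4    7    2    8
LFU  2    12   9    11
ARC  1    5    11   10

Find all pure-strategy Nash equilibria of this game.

The pure Nash equilibria are (Off, ARC), (LFU, LRU), (ARC, LFU).

Check each profile: it is a Nash equilibrium iff no player can strictly gain by switching unilaterally.
(Off, Off): Node 1 can switch to LRU (3 → 4). Not NE.
(Off, LRU): Node 1 can switch to LFU (10 → 11). Not NE.
(Off, LFU): Node 1 can switch to LFU (2 → 8). Not NE.
(Off, ARC): Node 1 gets 12, best alternative 7; Node 2 gets 11, best alternative 8. No profitable deviation — NE.
(LRU, Off): Node 1 can switch to ARC (4 → 11). Not NE.
(LRU, LRU): Node 1 can switch to Off (1 → 10). Not NE.
(LRU, LFU): Node 1 can switch to Off (1 → 2). Not NE.
(LRU, ARC): Node 1 can switch to Off (3 → 12). Not NE.
(LFU, Off): Node 1 can switch to Off (2 → 3). Not NE.
(LFU, LRU): Node 1 gets 11, best alternative 10; Node 2 gets 12, best alternative 11. No profitable deviation — NE.
(ARC, LFU): Node 1 gets 12, best alternative 8; Node 2 gets 11, best alternative 10. No profitable deviation — NE.
(The remaining 5 profiles each have a profitable deviation by the same check.)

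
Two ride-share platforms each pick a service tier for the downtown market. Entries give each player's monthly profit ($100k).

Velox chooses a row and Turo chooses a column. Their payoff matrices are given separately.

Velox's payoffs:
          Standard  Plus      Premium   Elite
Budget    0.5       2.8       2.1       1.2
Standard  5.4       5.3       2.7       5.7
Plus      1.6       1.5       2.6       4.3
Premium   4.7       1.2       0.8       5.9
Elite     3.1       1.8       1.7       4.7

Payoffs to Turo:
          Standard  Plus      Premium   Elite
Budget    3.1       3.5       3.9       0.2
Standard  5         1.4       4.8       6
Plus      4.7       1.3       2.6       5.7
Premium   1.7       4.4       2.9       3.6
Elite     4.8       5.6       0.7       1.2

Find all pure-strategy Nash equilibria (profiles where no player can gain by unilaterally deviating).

Mark each player's best response to every combination of opponents' strategies; a profile where every player is best-responding is a pure Nash equilibrium.
Velox against Standard: payoffs 0.5, 5.4, 1.6, 4.7, 3.1 → best response Standard.
Velox against Plus: payoffs 2.8, 5.3, 1.5, 1.2, 1.8 → best response Standard.
Velox against Premium: payoffs 2.1, 2.7, 2.6, 0.8, 1.7 → best response Standard.
Velox against Elite: payoffs 1.2, 5.7, 4.3, 5.9, 4.7 → best response Premium.
Turo against Budget: payoffs 3.1, 3.5, 3.9, 0.2 → best response Premium.
Turo against Standard: payoffs 5, 1.4, 4.8, 6 → best response Elite.
Turo against Plus: payoffs 4.7, 1.3, 2.6, 5.7 → best response Elite.
Turo against Premium: payoffs 1.7, 4.4, 2.9, 3.6 → best response Plus.
Turo against Elite: payoffs 4.8, 5.6, 0.7, 1.2 → best response Plus.
No profile is a mutual best response for all players.

none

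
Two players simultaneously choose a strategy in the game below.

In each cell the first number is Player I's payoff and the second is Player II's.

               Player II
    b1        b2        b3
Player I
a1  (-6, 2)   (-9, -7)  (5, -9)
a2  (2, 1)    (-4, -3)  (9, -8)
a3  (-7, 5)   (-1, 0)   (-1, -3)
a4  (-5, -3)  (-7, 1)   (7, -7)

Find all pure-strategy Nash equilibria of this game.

The unique pure-strategy Nash equilibrium is (a2, b1).

Player I against b1: payoffs -6, 2, -7, -5 → best response a2.
Player I against b2: payoffs -9, -4, -1, -7 → best response a3.
Player I against b3: payoffs 5, 9, -1, 7 → best response a2.
Player II against a1: payoffs 2, -7, -9 → best response b1.
Player II against a2: payoffs 1, -3, -8 → best response b1.
Player II against a3: payoffs 5, 0, -3 → best response b1.
Player II against a4: payoffs -3, 1, -7 → best response b2.
Mutual best responses: (a2, b1).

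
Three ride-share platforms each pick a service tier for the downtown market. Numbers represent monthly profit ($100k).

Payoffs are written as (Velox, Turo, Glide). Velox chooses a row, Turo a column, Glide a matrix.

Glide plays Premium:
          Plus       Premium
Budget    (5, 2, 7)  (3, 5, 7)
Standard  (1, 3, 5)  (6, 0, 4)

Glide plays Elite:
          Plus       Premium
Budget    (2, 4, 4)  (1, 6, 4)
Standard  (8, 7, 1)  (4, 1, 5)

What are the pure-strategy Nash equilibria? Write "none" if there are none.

(Budget, Plus, Premium): Turo can switch to Premium (2 → 5). Not NE.
(Budget, Plus, Elite): Velox can switch to Standard (2 → 8). Not NE.
(Budget, Premium, Premium): Velox can switch to Standard (3 → 6). Not NE.
(Budget, Premium, Elite): Velox can switch to Standard (1 → 4). Not NE.
(Standard, Plus, Premium): Velox can switch to Budget (1 → 5). Not NE.
(Standard, Plus, Elite): Glide can switch to Premium (1 → 5). Not NE.
(Standard, Premium, Premium): Turo can switch to Plus (0 → 3). Not NE.
(Standard, Premium, Elite): Turo can switch to Plus (1 → 7). Not NE.

There is no pure-strategy Nash equilibrium.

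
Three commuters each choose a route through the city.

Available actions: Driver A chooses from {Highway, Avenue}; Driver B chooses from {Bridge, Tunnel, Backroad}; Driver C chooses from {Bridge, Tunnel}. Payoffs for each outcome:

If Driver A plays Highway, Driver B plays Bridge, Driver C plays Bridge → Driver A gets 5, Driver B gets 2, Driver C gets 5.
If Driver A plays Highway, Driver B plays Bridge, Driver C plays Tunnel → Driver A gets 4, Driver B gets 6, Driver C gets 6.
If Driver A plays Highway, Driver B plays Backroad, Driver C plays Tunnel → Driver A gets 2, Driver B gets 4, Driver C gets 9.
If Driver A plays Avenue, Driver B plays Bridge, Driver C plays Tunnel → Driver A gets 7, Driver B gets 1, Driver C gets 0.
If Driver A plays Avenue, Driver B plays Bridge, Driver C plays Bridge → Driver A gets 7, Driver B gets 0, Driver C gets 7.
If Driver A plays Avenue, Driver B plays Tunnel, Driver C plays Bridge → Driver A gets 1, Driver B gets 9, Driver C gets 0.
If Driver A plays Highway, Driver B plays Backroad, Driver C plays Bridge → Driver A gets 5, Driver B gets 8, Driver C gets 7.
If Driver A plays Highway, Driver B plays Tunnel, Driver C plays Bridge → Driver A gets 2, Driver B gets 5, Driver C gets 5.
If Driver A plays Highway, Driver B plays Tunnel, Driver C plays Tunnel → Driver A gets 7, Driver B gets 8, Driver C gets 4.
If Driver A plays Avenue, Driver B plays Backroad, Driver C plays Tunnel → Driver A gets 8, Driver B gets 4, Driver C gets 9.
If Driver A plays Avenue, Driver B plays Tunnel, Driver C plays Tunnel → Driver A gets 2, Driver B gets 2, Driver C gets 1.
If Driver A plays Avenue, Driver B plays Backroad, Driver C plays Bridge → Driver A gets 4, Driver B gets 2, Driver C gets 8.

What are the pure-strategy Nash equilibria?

The unique pure-strategy Nash equilibrium is (Avenue, Backroad, Tunnel).

Driver A against (Bridge, Bridge): payoffs 5, 7 → best response Avenue.
Driver A against (Bridge, Tunnel): payoffs 4, 7 → best response Avenue.
Driver A against (Tunnel, Bridge): payoffs 2, 1 → best response Highway.
Driver A against (Tunnel, Tunnel): payoffs 7, 2 → best response Highway.
Driver A against (Backroad, Bridge): payoffs 5, 4 → best response Highway.
Driver A against (Backroad, Tunnel): payoffs 2, 8 → best response Avenue.
Driver B against (Highway, Bridge): payoffs 2, 5, 8 → best response Backroad.
Driver B against (Highway, Tunnel): payoffs 6, 8, 4 → best response Tunnel.
Driver B against (Avenue, Bridge): payoffs 0, 9, 2 → best response Tunnel.
Driver B against (Avenue, Tunnel): payoffs 1, 2, 4 → best response Backroad.
Driver C against (Highway, Bridge): payoffs 5, 6 → best response Tunnel.
Driver C against (Highway, Tunnel): payoffs 5, 4 → best response Bridge.
Driver C against (Highway, Backroad): payoffs 7, 9 → best response Tunnel.
Driver C against (Avenue, Bridge): payoffs 7, 0 → best response Bridge.
Driver C against (Avenue, Tunnel): payoffs 0, 1 → best response Tunnel.
Driver C against (Avenue, Backroad): payoffs 8, 9 → best response Tunnel.
Mutual best responses: (Avenue, Backroad, Tunnel).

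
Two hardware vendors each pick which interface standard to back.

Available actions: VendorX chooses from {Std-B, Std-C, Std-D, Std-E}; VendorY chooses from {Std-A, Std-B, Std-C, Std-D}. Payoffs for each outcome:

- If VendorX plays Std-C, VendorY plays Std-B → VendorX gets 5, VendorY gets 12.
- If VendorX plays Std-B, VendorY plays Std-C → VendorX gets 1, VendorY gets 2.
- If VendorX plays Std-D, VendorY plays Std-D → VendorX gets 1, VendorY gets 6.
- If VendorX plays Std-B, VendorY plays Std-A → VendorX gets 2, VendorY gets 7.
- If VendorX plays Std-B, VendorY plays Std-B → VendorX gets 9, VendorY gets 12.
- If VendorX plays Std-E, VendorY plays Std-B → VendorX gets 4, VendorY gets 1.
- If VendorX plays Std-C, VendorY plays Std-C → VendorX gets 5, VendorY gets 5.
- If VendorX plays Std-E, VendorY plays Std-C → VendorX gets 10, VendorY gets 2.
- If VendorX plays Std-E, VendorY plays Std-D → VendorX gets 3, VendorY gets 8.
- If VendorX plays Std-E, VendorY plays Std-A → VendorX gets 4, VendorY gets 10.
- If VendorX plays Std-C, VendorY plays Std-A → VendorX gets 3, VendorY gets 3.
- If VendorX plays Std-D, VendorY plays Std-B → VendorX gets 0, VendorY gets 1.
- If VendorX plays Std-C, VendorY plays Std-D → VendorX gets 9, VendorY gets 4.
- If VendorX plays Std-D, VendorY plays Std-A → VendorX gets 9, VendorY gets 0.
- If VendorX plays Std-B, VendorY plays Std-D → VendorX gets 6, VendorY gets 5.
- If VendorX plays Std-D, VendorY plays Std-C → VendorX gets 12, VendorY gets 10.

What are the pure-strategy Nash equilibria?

Pure-strategy Nash equilibria: (Std-B, Std-B); (Std-D, Std-C)

(Std-B, Std-A): VendorX can switch to Std-C (2 → 3). Not NE.
(Std-B, Std-B): VendorX gets 9, best alternative 5; VendorY gets 12, best alternative 7. No profitable deviation — NE.
(Std-B, Std-C): VendorX can switch to Std-C (1 → 5). Not NE.
(Std-B, Std-D): VendorX can switch to Std-C (6 → 9). Not NE.
(Std-C, Std-A): VendorX can switch to Std-D (3 → 9). Not NE.
(Std-C, Std-B): VendorX can switch to Std-B (5 → 9). Not NE.
(Std-C, Std-C): VendorX can switch to Std-D (5 → 12). Not NE.
(Std-C, Std-D): VendorY can switch to Std-B (4 → 12). Not NE.
(Std-D, Std-A): VendorY can switch to Std-B (0 → 1). Not NE.
(Std-D, Std-C): VendorX gets 12, best alternative 10; VendorY gets 10, best alternative 6. No profitable deviation — NE.
(The remaining 6 profiles each have a profitable deviation by the same check.)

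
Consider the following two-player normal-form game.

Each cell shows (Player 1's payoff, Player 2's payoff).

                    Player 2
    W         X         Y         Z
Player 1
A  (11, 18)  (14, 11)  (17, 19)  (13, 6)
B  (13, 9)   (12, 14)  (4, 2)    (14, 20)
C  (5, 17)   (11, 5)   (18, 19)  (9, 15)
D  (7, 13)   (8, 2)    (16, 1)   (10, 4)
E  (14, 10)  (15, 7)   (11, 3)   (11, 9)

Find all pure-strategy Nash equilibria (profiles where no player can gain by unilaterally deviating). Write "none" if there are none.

(B, Z) and (C, Y) and (E, W)

Player 1 against W: payoffs 11, 13, 5, 7, 14 → best response E.
Player 1 against X: payoffs 14, 12, 11, 8, 15 → best response E.
Player 1 against Y: payoffs 17, 4, 18, 16, 11 → best response C.
Player 1 against Z: payoffs 13, 14, 9, 10, 11 → best response B.
Player 2 against A: payoffs 18, 11, 19, 6 → best response Y.
Player 2 against B: payoffs 9, 14, 2, 20 → best response Z.
Player 2 against C: payoffs 17, 5, 19, 15 → best response Y.
Player 2 against D: payoffs 13, 2, 1, 4 → best response W.
Player 2 against E: payoffs 10, 7, 3, 9 → best response W.
Mutual best responses: (B, Z); (C, Y); (E, W).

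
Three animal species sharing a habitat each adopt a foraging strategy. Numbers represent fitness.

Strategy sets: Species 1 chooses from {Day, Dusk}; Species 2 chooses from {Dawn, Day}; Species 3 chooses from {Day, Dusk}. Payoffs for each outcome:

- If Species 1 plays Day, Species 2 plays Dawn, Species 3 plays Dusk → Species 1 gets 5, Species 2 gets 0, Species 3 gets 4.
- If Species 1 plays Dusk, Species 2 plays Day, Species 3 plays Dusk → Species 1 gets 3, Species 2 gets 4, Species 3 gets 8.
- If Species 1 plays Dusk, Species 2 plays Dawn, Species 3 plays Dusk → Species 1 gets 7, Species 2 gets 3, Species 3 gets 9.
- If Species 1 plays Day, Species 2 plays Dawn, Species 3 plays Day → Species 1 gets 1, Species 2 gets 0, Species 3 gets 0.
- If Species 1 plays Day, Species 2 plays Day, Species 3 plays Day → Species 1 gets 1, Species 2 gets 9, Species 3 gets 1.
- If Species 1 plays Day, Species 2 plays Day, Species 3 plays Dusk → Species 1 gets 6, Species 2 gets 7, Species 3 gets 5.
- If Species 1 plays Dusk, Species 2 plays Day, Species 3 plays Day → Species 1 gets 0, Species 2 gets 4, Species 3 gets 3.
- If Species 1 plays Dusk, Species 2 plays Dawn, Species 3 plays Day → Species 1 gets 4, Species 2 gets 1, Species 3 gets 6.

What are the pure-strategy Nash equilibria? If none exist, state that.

For each strategy profile, look for a profitable unilateral deviation.
(Day, Dawn, Day): Species 1 can switch to Dusk (1 → 4). Not NE.
(Day, Dawn, Dusk): Species 1 can switch to Dusk (5 → 7). Not NE.
(Day, Day, Day): Species 3 can switch to Dusk (1 → 5). Not NE.
(Day, Day, Dusk): Species 1 gets 6, best alternative 3; Species 2 gets 7, best alternative 0; Species 3 gets 5, best alternative 1. No profitable deviation — NE.
(Dusk, Dawn, Day): Species 2 can switch to Day (1 → 4). Not NE.
(Dusk, Dawn, Dusk): Species 2 can switch to Day (3 → 4). Not NE.
(Dusk, Day, Day): Species 1 can switch to Day (0 → 1). Not NE.
(Dusk, Day, Dusk): Species 1 can switch to Day (3 → 6). Not NE.

Pure NE: (Day, Day, Dusk)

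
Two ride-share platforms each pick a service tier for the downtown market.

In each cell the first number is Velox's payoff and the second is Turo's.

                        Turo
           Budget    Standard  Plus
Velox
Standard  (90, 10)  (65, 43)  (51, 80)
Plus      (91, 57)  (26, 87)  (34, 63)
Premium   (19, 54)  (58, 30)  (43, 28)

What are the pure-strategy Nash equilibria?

The unique pure-strategy Nash equilibrium is (Standard, Plus).

(Standard, Budget): Velox can switch to Plus (90 → 91). Not NE.
(Standard, Standard): Turo can switch to Plus (43 → 80). Not NE.
(Standard, Plus): Velox gets 51, best alternative 43; Turo gets 80, best alternative 43. No profitable deviation — NE.
(Plus, Budget): Turo can switch to Standard (57 → 87). Not NE.
(Plus, Standard): Velox can switch to Standard (26 → 65). Not NE.
(Plus, Plus): Velox can switch to Standard (34 → 51). Not NE.
(Premium, Budget): Velox can switch to Standard (19 → 90). Not NE.
(Premium, Standard): Velox can switch to Standard (58 → 65). Not NE.
(Premium, Plus): Velox can switch to Standard (43 → 51). Not NE.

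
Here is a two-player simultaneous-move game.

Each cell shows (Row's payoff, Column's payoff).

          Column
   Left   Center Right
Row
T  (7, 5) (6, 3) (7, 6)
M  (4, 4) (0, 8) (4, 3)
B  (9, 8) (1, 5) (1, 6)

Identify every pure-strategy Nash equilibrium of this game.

(T, Left): Row can switch to B (7 → 9). Not NE.
(T, Center): Column can switch to Left (3 → 5). Not NE.
(T, Right): Row gets 7, best alternative 4; Column gets 6, best alternative 5. No profitable deviation — NE.
(M, Left): Row can switch to T (4 → 7). Not NE.
(M, Center): Row can switch to T (0 → 6). Not NE.
(M, Right): Row can switch to T (4 → 7). Not NE.
(B, Left): Row gets 9, best alternative 7; Column gets 8, best alternative 6. No profitable deviation — NE.
(B, Center): Row can switch to T (1 → 6). Not NE.
(B, Right): Row can switch to T (1 → 7). Not NE.

Pure-strategy Nash equilibria: (T, Right), (B, Left)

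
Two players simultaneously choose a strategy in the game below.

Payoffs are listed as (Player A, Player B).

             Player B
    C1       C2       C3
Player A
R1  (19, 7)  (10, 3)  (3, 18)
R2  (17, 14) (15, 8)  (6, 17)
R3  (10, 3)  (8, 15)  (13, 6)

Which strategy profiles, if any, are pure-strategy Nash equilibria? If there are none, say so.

For each strategy profile, look for a profitable unilateral deviation.
(R1, C1): Player B can switch to C3 (7 → 18). Not NE.
(R1, C2): Player A can switch to R2 (10 → 15). Not NE.
(R1, C3): Player A can switch to R2 (3 → 6). Not NE.
(R2, C1): Player A can switch to R1 (17 → 19). Not NE.
(R2, C2): Player B can switch to C1 (8 → 14). Not NE.
(R2, C3): Player A can switch to R3 (6 → 13). Not NE.
(R3, C1): Player A can switch to R1 (10 → 19). Not NE.
(R3, C2): Player A can switch to R1 (8 → 10). Not NE.
(R3, C3): Player B can switch to C2 (6 → 15). Not NE.

No pure-strategy Nash equilibrium.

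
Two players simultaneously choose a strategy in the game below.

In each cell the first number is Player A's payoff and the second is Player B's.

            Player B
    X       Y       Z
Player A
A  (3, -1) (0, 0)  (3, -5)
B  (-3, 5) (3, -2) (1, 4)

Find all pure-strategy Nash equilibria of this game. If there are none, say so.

(A, X): Player B can switch to Y (-1 → 0). Not NE.
(A, Y): Player A can switch to B (0 → 3). Not NE.
(A, Z): Player B can switch to X (-5 → -1). Not NE.
(B, X): Player A can switch to A (-3 → 3). Not NE.
(B, Y): Player B can switch to X (-2 → 5). Not NE.
(B, Z): Player A can switch to A (1 → 3). Not NE.

none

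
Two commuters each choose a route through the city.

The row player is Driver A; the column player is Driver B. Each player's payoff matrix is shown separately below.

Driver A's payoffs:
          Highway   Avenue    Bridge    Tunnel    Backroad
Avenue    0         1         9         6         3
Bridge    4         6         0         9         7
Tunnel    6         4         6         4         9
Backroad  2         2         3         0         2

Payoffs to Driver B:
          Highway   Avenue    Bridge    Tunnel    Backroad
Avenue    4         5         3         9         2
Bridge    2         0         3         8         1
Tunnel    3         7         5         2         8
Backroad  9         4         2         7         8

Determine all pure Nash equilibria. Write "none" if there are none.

The pure Nash equilibria are (Bridge, Tunnel) and (Tunnel, Backroad).

Driver A against Highway: payoffs 0, 4, 6, 2 → best response Tunnel.
Driver A against Avenue: payoffs 1, 6, 4, 2 → best response Bridge.
Driver A against Bridge: payoffs 9, 0, 6, 3 → best response Avenue.
Driver A against Tunnel: payoffs 6, 9, 4, 0 → best response Bridge.
Driver A against Backroad: payoffs 3, 7, 9, 2 → best response Tunnel.
Driver B against Avenue: payoffs 4, 5, 3, 9, 2 → best response Tunnel.
Driver B against Bridge: payoffs 2, 0, 3, 8, 1 → best response Tunnel.
Driver B against Tunnel: payoffs 3, 7, 5, 2, 8 → best response Backroad.
Driver B against Backroad: payoffs 9, 4, 2, 7, 8 → best response Highway.
Mutual best responses: (Bridge, Tunnel); (Tunnel, Backroad).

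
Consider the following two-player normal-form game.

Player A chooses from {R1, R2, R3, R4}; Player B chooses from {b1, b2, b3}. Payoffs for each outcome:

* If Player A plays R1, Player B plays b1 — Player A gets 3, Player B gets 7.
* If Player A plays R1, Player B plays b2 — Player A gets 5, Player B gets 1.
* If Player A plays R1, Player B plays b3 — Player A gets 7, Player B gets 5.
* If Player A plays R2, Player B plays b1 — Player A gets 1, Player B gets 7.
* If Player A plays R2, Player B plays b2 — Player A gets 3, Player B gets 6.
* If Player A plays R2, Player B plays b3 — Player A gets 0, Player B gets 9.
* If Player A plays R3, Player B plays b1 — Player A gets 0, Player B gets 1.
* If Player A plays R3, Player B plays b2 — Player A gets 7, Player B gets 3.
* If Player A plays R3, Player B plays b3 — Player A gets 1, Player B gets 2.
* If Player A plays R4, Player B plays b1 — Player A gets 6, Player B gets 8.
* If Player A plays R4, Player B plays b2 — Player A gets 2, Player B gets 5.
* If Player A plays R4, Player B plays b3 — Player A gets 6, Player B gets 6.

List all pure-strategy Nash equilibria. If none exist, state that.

Check each profile: it is a Nash equilibrium iff no player can strictly gain by switching unilaterally.
(R1, b1): Player A can switch to R4 (3 → 6). Not NE.
(R1, b2): Player A can switch to R3 (5 → 7). Not NE.
(R1, b3): Player B can switch to b1 (5 → 7). Not NE.
(R2, b1): Player A can switch to R1 (1 → 3). Not NE.
(R2, b2): Player A can switch to R1 (3 → 5). Not NE.
(R2, b3): Player A can switch to R1 (0 → 7). Not NE.
(R3, b2): Player A gets 7, best alternative 5; Player B gets 3, best alternative 2. No profitable deviation — NE.
(R4, b1): Player A gets 6, best alternative 3; Player B gets 8, best alternative 6. No profitable deviation — NE.
(The remaining 4 profiles each have a profitable deviation by the same check.)

(R3, b2), (R4, b1)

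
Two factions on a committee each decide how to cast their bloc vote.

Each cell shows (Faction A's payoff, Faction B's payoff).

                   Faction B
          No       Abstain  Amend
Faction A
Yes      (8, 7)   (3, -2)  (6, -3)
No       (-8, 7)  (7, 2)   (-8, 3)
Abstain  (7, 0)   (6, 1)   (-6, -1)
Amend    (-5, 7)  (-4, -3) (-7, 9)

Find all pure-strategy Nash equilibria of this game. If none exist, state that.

Pure NE: (Yes, No)

For each player, find the best response to each opponent profile; mutual best responses are the pure NE.
Faction A against No: payoffs 8, -8, 7, -5 → best response Yes.
Faction A against Abstain: payoffs 3, 7, 6, -4 → best response No.
Faction A against Amend: payoffs 6, -8, -6, -7 → best response Yes.
Faction B against Yes: payoffs 7, -2, -3 → best response No.
Faction B against No: payoffs 7, 2, 3 → best response No.
Faction B against Abstain: payoffs 0, 1, -1 → best response Abstain.
Faction B against Amend: payoffs 7, -3, 9 → best response Amend.
Mutual best responses: (Yes, No).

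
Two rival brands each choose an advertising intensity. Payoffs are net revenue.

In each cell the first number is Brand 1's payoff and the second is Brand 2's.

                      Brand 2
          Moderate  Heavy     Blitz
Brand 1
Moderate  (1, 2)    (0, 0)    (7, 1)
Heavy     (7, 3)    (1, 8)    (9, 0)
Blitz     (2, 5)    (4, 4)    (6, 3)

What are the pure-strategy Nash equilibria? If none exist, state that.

No pure-strategy Nash equilibrium.

Brand 1 against Moderate: payoffs 1, 7, 2 → best response Heavy.
Brand 1 against Heavy: payoffs 0, 1, 4 → best response Blitz.
Brand 1 against Blitz: payoffs 7, 9, 6 → best response Heavy.
Brand 2 against Moderate: payoffs 2, 0, 1 → best response Moderate.
Brand 2 against Heavy: payoffs 3, 8, 0 → best response Heavy.
Brand 2 against Blitz: payoffs 5, 4, 3 → best response Moderate.
No profile is a mutual best response for all players.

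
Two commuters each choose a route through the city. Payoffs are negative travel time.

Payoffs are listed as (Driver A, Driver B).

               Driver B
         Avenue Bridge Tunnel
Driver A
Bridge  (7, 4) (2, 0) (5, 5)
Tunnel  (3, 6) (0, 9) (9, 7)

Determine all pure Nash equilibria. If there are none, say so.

none

Mark each player's best response to every combination of opponents' strategies; a profile where every player is best-responding is a pure Nash equilibrium.
Driver A against Avenue: payoffs 7, 3 → best response Bridge.
Driver A against Bridge: payoffs 2, 0 → best response Bridge.
Driver A against Tunnel: payoffs 5, 9 → best response Tunnel.
Driver B against Bridge: payoffs 4, 0, 5 → best response Tunnel.
Driver B against Tunnel: payoffs 6, 9, 7 → best response Bridge.
No profile is a mutual best response for all players.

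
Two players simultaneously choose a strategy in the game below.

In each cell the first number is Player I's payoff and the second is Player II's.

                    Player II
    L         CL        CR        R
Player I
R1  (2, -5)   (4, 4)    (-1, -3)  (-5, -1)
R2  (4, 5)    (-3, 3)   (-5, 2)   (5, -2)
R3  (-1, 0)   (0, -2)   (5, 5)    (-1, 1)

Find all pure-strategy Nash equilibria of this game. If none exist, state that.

(R1, L): Player I can switch to R2 (2 → 4). Not NE.
(R1, CL): Player I gets 4, best alternative 0; Player II gets 4, best alternative -1. No profitable deviation — NE.
(R1, CR): Player I can switch to R3 (-1 → 5). Not NE.
(R1, R): Player I can switch to R2 (-5 → 5). Not NE.
(R2, L): Player I gets 4, best alternative 2; Player II gets 5, best alternative 3. No profitable deviation — NE.
(R2, CL): Player I can switch to R1 (-3 → 4). Not NE.
(R2, CR): Player I can switch to R1 (-5 → -1). Not NE.
(R2, R): Player II can switch to L (-2 → 5). Not NE.
(R3, L): Player I can switch to R1 (-1 → 2). Not NE.
(R3, CL): Player I can switch to R1 (0 → 4). Not NE.
(R3, CR): Player I gets 5, best alternative -1; Player II gets 5, best alternative 1. No profitable deviation — NE.
(The remaining 1 profile has a profitable deviation by the same check.)

The pure Nash equilibria are (R1, CL), (R2, L), (R3, CR).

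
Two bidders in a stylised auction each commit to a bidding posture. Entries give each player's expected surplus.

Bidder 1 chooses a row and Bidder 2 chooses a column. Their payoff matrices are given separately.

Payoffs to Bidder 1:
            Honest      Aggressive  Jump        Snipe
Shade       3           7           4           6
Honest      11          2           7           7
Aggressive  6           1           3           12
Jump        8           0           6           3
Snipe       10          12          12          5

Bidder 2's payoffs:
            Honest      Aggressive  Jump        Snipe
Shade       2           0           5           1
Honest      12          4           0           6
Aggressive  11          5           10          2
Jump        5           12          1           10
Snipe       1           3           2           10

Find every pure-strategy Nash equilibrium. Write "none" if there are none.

Bidder 1 against Honest: payoffs 3, 11, 6, 8, 10 → best response Honest.
Bidder 1 against Aggressive: payoffs 7, 2, 1, 0, 12 → best response Snipe.
Bidder 1 against Jump: payoffs 4, 7, 3, 6, 12 → best response Snipe.
Bidder 1 against Snipe: payoffs 6, 7, 12, 3, 5 → best response Aggressive.
Bidder 2 against Shade: payoffs 2, 0, 5, 1 → best response Jump.
Bidder 2 against Honest: payoffs 12, 4, 0, 6 → best response Honest.
Bidder 2 against Aggressive: payoffs 11, 5, 10, 2 → best response Honest.
Bidder 2 against Jump: payoffs 5, 12, 1, 10 → best response Aggressive.
Bidder 2 against Snipe: payoffs 1, 3, 2, 10 → best response Snipe.
Mutual best responses: (Honest, Honest).

(Honest, Honest)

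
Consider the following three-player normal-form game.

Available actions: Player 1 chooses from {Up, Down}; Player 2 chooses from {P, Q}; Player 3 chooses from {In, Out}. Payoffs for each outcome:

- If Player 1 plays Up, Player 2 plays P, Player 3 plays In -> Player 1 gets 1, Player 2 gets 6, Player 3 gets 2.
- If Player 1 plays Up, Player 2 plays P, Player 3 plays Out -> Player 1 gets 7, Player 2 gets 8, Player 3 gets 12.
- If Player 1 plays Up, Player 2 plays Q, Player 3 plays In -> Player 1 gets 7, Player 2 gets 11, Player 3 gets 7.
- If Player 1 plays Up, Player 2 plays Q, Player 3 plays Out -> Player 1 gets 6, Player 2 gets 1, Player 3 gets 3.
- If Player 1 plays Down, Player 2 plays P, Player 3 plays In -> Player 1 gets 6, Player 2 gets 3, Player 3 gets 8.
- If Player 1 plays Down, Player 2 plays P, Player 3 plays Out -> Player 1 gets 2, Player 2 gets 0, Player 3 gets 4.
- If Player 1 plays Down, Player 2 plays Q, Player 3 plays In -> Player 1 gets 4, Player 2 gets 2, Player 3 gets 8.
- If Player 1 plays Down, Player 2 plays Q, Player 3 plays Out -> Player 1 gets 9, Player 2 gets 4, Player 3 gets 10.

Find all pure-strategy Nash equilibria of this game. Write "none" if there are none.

The pure Nash equilibria are (Up, P, Out) and (Up, Q, In) and (Down, P, In) and (Down, Q, Out).

For each strategy profile, look for a profitable unilateral deviation.
(Up, P, In): Player 1 can switch to Down (1 → 6). Not NE.
(Up, P, Out): Player 1 gets 7, best alternative 2; Player 2 gets 8, best alternative 1; Player 3 gets 12, best alternative 2. No profitable deviation — NE.
(Up, Q, In): Player 1 gets 7, best alternative 4; Player 2 gets 11, best alternative 6; Player 3 gets 7, best alternative 3. No profitable deviation — NE.
(Up, Q, Out): Player 1 can switch to Down (6 → 9). Not NE.
(Down, P, In): Player 1 gets 6, best alternative 1; Player 2 gets 3, best alternative 2; Player 3 gets 8, best alternative 4. No profitable deviation — NE.
(Down, P, Out): Player 1 can switch to Up (2 → 7). Not NE.
(Down, Q, In): Player 1 can switch to Up (4 → 7). Not NE.
(Down, Q, Out): Player 1 gets 9, best alternative 6; Player 2 gets 4, best alternative 0; Player 3 gets 10, best alternative 8. No profitable deviation — NE.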